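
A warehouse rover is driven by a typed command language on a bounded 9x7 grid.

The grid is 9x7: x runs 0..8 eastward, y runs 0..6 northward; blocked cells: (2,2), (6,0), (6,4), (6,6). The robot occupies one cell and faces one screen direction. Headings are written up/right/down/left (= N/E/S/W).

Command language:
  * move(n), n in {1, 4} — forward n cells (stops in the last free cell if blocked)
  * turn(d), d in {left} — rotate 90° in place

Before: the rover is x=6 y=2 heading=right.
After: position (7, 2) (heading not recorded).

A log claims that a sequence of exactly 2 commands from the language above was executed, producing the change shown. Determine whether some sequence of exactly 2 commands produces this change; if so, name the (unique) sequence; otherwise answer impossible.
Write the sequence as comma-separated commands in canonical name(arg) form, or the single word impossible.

key: running turn(left) before move(1) would end elsewhere — order is forced
t0: x=6 y=2 heading=right
step 1 (move(1)): x=7 y=2 heading=right
step 2 (turn(left)): x=7 y=2 heading=up
all 9 alternatives checked — unique.

move(1), turn(left)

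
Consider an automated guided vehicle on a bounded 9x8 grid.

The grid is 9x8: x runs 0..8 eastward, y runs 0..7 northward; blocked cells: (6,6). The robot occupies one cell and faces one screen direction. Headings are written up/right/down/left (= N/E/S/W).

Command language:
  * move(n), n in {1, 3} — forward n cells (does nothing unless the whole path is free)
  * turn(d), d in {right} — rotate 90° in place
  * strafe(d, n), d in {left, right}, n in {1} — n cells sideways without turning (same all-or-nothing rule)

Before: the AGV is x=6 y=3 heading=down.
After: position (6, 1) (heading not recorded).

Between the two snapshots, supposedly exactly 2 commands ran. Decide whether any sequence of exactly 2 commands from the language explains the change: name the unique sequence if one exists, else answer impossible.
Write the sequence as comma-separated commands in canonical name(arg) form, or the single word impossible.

move(1), move(1)

from: x=6 y=3 heading=down
step 1 (move(1)): x=6 y=2 heading=down
step 2 (move(1)): x=6 y=1 heading=down
all 25 alternatives checked — unique.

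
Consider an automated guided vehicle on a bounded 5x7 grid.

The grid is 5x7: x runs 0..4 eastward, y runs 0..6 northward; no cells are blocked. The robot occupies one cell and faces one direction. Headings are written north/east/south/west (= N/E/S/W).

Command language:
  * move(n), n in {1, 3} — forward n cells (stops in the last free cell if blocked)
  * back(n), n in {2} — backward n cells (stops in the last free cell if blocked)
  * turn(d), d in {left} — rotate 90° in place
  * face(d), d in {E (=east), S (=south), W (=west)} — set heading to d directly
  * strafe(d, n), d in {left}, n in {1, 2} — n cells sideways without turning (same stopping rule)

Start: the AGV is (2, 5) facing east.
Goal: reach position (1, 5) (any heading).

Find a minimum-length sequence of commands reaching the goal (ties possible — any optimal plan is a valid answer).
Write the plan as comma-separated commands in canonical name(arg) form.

from: (2, 5) facing east
[1] after move(1): (3, 5) facing east
[2] after back(2): (1, 5) facing east
shorter routes all fall short; 2 is best.

move(1), back(2)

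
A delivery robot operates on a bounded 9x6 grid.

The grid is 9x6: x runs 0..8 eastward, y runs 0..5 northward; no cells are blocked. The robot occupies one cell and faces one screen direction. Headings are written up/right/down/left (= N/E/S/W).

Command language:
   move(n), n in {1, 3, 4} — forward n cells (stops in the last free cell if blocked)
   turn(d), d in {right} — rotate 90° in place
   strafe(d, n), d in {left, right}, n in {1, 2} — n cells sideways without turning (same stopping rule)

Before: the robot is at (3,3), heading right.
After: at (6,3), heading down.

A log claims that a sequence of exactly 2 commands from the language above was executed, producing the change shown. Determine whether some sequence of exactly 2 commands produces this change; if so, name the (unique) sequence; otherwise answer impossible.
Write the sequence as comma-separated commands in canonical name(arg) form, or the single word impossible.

key: position moved to (6,3) AND the heading swung to S — translation plus rotation needed
from: at (3,3), heading right
1. move(3) → at (6,3), heading right
2. turn(right) → at (6,3), heading down
all 64 alternatives checked — unique.

move(3), turn(right)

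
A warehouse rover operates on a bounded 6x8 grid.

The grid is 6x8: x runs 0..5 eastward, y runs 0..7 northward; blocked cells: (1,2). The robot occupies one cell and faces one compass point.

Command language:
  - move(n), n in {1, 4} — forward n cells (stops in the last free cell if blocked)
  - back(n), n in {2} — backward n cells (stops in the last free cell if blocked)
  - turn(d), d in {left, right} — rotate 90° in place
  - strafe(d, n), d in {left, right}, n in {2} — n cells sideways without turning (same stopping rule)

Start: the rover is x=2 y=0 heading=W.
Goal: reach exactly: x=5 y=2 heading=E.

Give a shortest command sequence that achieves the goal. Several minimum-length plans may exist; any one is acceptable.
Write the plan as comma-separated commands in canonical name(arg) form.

start: x=2 y=0 heading=W
step 1 (turn(left)): x=2 y=0 heading=S
step 2 (turn(left)): x=2 y=0 heading=E
step 3 (move(4)): x=5 y=0 heading=E
step 4 (strafe(left, 2)): x=5 y=2 heading=E
no 3-step plan works, so 4 is optimal.

turn(left), turn(left), move(4), strafe(left, 2)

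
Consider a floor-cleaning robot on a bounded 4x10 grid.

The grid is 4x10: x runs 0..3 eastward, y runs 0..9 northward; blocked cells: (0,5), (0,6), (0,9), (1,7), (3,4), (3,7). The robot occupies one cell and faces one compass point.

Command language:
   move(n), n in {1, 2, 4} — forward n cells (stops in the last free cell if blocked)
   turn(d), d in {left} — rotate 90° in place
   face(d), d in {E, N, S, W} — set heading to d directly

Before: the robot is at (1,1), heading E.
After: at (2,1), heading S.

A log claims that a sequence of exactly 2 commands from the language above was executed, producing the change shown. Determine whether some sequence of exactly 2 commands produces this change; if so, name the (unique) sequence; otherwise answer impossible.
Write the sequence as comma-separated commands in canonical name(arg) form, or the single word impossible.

move(1), face(S)

key: cell and facing (now S) both changed — the 2 commands mix motion and turning
begin: at (1,1), heading E
[1] after move(1): at (2,1), heading E
[2] after face(S): at (2,1), heading S
uniquely the one of 64 2-step routes that fits.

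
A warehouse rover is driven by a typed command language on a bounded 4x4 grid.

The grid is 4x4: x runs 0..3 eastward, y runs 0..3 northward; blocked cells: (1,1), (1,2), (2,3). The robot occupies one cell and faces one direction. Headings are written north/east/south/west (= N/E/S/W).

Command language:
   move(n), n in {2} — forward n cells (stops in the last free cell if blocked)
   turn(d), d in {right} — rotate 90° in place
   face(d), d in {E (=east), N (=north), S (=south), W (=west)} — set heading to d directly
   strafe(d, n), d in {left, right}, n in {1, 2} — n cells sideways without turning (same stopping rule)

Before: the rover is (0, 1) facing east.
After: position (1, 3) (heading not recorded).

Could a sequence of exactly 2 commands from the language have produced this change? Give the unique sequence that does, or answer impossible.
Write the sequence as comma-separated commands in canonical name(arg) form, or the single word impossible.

key: move(2) is stopped early by the blocked cell at (2,3)
begin: (0, 1) facing east
t=1 strafe(left, 2) ⇒ (0, 3) facing east
t=2 move(2) ⇒ (1, 3) facing east
no rival 2-sequence matches.

strafe(left, 2), move(2)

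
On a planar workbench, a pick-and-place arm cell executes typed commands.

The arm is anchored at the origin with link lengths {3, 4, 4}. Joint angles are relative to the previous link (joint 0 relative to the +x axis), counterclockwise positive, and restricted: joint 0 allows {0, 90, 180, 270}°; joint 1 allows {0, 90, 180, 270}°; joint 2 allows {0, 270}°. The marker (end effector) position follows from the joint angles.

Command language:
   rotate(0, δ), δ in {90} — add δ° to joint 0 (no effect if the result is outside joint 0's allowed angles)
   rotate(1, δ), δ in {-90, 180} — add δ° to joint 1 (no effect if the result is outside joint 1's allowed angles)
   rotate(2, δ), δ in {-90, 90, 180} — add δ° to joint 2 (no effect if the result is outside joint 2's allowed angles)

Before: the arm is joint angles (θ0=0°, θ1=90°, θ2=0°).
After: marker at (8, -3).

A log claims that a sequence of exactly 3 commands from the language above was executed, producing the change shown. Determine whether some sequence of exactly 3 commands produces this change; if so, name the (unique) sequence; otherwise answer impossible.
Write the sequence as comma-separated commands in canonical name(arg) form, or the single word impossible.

rotate(0, 90), rotate(0, 90), rotate(0, 90)

start: joint angles (θ0=0°, θ1=90°, θ2=0°)
[1] after rotate(0, 90): joint angles (θ0=90°, θ1=90°, θ2=0°)
[2] after rotate(0, 90): joint angles (θ0=180°, θ1=90°, θ2=0°)
[3] after rotate(0, 90): joint angles (θ0=270°, θ1=90°, θ2=0°)
no other 3-command option fits: unique.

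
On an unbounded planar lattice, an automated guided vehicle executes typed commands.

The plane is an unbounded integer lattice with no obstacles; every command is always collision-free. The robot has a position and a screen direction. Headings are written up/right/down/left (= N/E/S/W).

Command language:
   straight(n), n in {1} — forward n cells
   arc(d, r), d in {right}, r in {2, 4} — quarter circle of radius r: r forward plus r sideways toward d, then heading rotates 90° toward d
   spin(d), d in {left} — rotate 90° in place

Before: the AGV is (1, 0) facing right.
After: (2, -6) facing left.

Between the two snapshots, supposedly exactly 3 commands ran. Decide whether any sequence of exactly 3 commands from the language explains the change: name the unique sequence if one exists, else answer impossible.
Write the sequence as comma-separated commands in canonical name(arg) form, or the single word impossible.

arc(right, 4), arc(right, 2), straight(1)

key: order matters: swapping arc(right, 4) and straight(1) lands elsewhere
initial: (1, 0) facing right
t=1 arc(right, 4) ⇒ (5, -4) facing down
t=2 arc(right, 2) ⇒ (3, -6) facing left
t=3 straight(1) ⇒ (2, -6) facing left
all 64 alternatives checked — unique.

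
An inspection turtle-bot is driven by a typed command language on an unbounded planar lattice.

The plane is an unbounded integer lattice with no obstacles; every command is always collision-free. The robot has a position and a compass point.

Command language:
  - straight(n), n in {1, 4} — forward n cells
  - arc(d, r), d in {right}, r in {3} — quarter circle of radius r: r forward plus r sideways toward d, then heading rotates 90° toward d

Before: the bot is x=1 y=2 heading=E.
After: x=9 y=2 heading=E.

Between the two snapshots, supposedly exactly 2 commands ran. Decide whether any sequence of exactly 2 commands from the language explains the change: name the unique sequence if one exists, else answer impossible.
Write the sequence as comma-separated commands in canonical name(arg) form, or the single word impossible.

straight(4), straight(4)

key: heading stays E — no command in the sequence turns
t0: x=1 y=2 heading=E
step 1 (straight(4)): x=5 y=2 heading=E
step 2 (straight(4)): x=9 y=2 heading=E
no rival 2-sequence matches.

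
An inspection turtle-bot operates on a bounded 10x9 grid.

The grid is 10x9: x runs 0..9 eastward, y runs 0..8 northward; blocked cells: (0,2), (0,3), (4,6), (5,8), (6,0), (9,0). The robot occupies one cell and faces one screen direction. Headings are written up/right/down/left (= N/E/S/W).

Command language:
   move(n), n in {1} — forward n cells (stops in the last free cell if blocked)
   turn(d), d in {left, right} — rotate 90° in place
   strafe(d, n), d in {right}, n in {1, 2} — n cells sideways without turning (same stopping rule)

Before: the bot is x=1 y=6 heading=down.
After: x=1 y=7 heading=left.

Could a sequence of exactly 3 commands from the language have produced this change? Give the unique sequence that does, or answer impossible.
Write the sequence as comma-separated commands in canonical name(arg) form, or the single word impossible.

move(1), turn(right), strafe(right, 2)

key: position moved to (1,7) AND the heading swung to W — translation plus rotation needed
start: x=1 y=6 heading=down
1. move(1) → x=1 y=5 heading=down
2. turn(right) → x=1 y=5 heading=left
3. strafe(right, 2) → x=1 y=7 heading=left
uniquely the one of 125 3-step routes that fits.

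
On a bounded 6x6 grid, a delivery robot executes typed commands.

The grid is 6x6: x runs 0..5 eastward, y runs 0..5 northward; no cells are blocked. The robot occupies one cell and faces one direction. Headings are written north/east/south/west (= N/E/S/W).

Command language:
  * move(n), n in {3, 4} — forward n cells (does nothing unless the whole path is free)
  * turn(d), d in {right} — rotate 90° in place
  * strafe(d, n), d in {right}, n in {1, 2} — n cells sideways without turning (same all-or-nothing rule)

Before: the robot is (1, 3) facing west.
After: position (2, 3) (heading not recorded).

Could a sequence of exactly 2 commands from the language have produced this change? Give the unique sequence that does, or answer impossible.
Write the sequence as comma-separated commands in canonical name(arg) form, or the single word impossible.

turn(right), strafe(right, 1)

key: order matters: swapping turn(right) and strafe(right, 1) lands elsewhere
initial: (1, 3) facing west
[1] after turn(right): (1, 3) facing north
[2] after strafe(right, 1): (2, 3) facing north
all 25 alternatives checked — unique.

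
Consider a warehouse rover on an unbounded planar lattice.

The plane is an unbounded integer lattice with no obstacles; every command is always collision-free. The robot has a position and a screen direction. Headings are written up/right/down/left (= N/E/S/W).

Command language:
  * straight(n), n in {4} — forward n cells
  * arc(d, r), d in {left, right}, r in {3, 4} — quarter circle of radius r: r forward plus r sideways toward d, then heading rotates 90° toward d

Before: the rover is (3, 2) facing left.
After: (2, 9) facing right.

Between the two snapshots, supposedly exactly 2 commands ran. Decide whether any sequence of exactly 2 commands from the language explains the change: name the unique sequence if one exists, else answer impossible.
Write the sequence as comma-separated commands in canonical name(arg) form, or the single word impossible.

arc(right, 4), arc(right, 3)

key: order matters: swapping arc(right, 4) and arc(right, 3) lands elsewhere
t0: (3, 2) facing left
1. arc(right, 4) → (-1, 6) facing up
2. arc(right, 3) → (2, 9) facing right
all 25 alternatives checked — unique.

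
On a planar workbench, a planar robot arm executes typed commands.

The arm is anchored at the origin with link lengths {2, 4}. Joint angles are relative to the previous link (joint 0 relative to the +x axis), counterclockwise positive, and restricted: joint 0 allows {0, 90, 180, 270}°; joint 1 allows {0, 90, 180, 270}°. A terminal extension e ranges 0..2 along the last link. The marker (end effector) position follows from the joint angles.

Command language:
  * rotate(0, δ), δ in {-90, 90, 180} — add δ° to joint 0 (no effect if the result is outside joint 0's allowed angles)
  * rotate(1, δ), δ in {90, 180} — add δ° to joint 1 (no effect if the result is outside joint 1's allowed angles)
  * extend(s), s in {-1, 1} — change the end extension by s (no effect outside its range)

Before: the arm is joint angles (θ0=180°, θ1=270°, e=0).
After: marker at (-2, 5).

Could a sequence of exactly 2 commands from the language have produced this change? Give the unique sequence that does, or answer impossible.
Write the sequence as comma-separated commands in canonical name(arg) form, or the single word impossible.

extend(-1), extend(1)

key: order matters: swapping extend(-1) and extend(1) lands elsewhere
start: joint angles (θ0=180°, θ1=270°, e=0)
t=1 extend(-1) ⇒ joint angles (θ0=180°, θ1=270°, e=0)
t=2 extend(1) ⇒ joint angles (θ0=180°, θ1=270°, e=1)
no other 2-command option fits: unique.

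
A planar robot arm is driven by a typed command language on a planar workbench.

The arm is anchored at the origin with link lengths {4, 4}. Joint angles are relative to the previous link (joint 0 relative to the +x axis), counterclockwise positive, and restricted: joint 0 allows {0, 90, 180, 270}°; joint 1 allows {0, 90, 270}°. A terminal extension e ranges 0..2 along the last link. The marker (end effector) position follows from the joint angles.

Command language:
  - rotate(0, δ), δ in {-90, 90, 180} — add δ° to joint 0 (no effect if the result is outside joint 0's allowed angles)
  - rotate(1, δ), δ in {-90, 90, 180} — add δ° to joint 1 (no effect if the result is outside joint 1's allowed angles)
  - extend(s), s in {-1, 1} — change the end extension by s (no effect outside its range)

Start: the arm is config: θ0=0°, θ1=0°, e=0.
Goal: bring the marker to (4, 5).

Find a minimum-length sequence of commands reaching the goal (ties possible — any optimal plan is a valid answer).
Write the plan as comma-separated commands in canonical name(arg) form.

start: config: θ0=0°, θ1=0°, e=0
[1] after extend(1): config: θ0=0°, θ1=0°, e=1
[2] after rotate(1, 90): config: θ0=0°, θ1=90°, e=1
no 1-step plan works, so 2 is optimal.

extend(1), rotate(1, 90)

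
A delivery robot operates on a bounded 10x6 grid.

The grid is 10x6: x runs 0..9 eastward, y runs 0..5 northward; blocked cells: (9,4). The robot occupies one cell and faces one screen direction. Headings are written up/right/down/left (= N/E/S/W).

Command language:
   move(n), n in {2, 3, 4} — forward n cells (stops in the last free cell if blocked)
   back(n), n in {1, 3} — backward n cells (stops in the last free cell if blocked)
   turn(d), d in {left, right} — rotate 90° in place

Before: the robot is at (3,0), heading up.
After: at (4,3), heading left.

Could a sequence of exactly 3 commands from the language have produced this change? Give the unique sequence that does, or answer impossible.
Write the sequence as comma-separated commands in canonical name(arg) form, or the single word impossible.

move(3), turn(left), back(1)

key: order matters: swapping move(3) and back(1) lands elsewhere
from: at (3,0), heading up
step 1 (move(3)): at (3,3), heading up
step 2 (turn(left)): at (3,3), heading left
step 3 (back(1)): at (4,3), heading left
all 343 alternatives checked — unique.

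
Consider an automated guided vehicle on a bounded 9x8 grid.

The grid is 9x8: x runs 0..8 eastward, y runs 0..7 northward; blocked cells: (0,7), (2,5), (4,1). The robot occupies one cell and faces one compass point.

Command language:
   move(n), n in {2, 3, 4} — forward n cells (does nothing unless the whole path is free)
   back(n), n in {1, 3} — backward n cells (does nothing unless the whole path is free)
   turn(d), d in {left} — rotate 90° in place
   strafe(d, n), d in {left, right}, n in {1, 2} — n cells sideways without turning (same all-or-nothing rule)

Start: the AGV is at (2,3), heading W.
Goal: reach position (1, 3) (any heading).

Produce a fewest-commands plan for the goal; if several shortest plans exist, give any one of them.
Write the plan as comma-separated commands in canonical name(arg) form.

turn(left), strafe(right, 1)

t0: at (2,3), heading W
[1] after turn(left): at (2,3), heading S
[2] after strafe(right, 1): at (1,3), heading S
shorter routes all fall short; 2 is best.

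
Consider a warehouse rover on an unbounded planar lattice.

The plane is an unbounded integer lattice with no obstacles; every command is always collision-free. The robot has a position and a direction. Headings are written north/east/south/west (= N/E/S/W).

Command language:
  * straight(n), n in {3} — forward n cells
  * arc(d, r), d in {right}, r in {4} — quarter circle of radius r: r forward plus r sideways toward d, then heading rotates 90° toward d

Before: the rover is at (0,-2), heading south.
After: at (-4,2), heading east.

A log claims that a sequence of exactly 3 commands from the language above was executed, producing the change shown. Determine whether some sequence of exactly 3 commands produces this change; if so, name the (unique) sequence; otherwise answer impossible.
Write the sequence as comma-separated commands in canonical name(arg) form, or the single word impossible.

key: cell and facing (now E) both changed — the 3 commands mix motion and turning
from: at (0,-2), heading south
t=1 arc(right, 4) ⇒ at (-4,-6), heading west
t=2 arc(right, 4) ⇒ at (-8,-2), heading north
t=3 arc(right, 4) ⇒ at (-4,2), heading east
uniquely the one of 8 3-step routes that fits.

arc(right, 4), arc(right, 4), arc(right, 4)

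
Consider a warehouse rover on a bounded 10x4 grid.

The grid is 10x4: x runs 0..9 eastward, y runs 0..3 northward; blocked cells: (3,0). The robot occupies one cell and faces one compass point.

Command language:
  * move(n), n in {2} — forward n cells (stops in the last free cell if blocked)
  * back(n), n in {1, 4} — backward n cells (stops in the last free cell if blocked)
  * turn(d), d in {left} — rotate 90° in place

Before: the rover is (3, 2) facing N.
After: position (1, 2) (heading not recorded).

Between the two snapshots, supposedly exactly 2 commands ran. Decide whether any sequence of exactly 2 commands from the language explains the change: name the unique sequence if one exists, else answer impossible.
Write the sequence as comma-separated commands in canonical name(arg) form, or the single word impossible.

key: running move(2) before turn(left) would end elsewhere — order is forced
from: (3, 2) facing N
step 1 (turn(left)): (3, 2) facing W
step 2 (move(2)): (1, 2) facing W
no rival 2-sequence matches.

turn(left), move(2)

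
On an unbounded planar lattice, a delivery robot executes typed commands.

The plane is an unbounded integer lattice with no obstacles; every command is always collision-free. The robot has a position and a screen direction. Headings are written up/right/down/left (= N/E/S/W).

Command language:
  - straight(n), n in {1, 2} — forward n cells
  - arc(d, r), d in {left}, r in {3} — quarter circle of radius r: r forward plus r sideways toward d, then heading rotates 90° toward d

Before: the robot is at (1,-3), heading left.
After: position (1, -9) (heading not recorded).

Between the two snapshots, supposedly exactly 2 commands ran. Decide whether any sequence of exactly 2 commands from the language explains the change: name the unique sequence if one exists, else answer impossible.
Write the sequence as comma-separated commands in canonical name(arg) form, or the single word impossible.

from: at (1,-3), heading left
1. arc(left, 3) → at (-2,-6), heading down
2. arc(left, 3) → at (1,-9), heading right
no rival 2-sequence matches.

arc(left, 3), arc(left, 3)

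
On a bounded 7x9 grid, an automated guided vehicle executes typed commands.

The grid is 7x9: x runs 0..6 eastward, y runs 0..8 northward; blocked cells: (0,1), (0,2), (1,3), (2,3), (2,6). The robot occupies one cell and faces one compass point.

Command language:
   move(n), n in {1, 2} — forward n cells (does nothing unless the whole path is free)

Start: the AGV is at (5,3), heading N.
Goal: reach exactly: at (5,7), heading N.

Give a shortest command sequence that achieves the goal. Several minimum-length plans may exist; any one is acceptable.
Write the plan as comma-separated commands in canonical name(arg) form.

move(2), move(2)

initial: at (5,3), heading N
[1] after move(2): at (5,5), heading N
[2] after move(2): at (5,7), heading N
shorter routes all fall short; 2 is best.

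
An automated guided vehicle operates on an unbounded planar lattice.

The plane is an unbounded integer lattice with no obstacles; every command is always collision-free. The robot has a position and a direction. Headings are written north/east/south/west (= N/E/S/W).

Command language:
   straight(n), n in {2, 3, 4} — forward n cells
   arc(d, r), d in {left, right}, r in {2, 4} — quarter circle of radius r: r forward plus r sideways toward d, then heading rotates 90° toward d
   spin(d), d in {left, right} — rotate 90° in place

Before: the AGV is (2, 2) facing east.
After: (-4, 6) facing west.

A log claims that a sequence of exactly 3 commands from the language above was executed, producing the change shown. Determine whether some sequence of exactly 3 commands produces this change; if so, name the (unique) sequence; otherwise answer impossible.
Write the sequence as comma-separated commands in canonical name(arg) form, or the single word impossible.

key: running straight(2) before spin(left) would end elsewhere — order is forced
t0: (2, 2) facing east
1. spin(left) → (2, 2) facing north
2. arc(left, 4) → (-2, 6) facing west
3. straight(2) → (-4, 6) facing west
no rival 3-sequence matches.

spin(left), arc(left, 4), straight(2)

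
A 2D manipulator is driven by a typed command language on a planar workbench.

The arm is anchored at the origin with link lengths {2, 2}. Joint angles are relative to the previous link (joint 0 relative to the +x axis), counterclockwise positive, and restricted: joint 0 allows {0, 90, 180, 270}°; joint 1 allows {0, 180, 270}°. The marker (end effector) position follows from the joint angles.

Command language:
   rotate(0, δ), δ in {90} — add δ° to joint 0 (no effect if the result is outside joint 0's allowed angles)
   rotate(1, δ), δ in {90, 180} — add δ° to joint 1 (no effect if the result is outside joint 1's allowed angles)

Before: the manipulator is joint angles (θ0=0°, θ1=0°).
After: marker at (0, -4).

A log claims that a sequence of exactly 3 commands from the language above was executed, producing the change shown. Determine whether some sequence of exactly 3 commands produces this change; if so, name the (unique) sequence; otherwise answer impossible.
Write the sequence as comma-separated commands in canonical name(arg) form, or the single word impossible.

begin: joint angles (θ0=0°, θ1=0°)
t=1 rotate(0, 90) ⇒ joint angles (θ0=90°, θ1=0°)
t=2 rotate(0, 90) ⇒ joint angles (θ0=180°, θ1=0°)
t=3 rotate(0, 90) ⇒ joint angles (θ0=270°, θ1=0°)
uniquely the one of 27 3-step routes that fits.

rotate(0, 90), rotate(0, 90), rotate(0, 90)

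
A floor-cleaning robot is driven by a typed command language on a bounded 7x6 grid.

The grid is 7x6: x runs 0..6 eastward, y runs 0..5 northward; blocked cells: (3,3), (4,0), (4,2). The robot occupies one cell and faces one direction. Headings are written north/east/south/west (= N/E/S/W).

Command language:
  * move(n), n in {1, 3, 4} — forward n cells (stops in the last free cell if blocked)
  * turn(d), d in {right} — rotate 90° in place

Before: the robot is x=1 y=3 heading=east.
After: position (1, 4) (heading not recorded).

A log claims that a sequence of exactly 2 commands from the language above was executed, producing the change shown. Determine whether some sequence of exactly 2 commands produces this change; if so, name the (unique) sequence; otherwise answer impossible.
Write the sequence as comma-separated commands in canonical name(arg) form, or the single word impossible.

impossible

every 2-command combo misses the target.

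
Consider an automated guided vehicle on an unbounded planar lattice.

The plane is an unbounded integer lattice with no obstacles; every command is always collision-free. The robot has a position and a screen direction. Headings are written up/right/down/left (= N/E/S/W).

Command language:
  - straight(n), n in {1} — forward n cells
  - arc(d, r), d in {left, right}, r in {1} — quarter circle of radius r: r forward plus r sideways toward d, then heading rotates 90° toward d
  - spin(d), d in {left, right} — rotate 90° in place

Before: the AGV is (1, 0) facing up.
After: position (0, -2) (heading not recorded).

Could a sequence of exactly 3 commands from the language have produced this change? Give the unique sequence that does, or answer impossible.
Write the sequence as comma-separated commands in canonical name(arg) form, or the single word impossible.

key: order matters: swapping spin(left) and straight(1) lands elsewhere
begin: (1, 0) facing up
1. spin(left) → (1, 0) facing left
2. arc(left, 1) → (0, -1) facing down
3. straight(1) → (0, -2) facing down
all 125 alternatives checked — unique.

spin(left), arc(left, 1), straight(1)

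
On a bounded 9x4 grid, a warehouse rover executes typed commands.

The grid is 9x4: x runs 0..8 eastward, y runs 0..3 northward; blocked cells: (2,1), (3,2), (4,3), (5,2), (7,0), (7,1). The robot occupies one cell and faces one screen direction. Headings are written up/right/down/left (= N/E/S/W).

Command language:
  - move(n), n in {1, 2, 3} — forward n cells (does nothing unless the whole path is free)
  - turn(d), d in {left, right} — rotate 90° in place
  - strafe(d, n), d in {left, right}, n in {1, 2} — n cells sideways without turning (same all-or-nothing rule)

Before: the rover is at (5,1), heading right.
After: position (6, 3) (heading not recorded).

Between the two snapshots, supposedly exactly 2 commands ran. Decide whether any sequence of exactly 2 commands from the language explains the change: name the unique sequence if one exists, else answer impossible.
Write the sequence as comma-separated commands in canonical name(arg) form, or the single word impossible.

move(1), strafe(left, 2)

key: order matters: swapping move(1) and strafe(left, 2) lands elsewhere
from: at (5,1), heading right
1. move(1) → at (6,1), heading right
2. strafe(left, 2) → at (6,3), heading right
uniquely the one of 81 2-step routes that fits.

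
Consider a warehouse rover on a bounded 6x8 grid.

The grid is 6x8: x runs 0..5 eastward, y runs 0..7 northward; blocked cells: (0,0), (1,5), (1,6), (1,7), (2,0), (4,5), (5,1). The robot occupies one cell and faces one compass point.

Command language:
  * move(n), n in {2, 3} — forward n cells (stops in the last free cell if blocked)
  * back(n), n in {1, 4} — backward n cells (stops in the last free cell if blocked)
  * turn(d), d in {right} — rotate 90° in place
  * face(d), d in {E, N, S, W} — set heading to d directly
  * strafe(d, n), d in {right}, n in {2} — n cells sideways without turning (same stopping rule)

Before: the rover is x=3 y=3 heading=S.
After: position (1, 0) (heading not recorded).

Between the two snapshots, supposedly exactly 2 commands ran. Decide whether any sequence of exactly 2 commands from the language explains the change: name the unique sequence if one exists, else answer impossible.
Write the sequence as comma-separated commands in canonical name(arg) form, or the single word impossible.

strafe(right, 2), move(3)

key: running move(3) before strafe(right, 2) would end elsewhere — order is forced
begin: x=3 y=3 heading=S
step 1 (strafe(right, 2)): x=1 y=3 heading=S
step 2 (move(3)): x=1 y=0 heading=S
uniquely the one of 100 2-step routes that fits.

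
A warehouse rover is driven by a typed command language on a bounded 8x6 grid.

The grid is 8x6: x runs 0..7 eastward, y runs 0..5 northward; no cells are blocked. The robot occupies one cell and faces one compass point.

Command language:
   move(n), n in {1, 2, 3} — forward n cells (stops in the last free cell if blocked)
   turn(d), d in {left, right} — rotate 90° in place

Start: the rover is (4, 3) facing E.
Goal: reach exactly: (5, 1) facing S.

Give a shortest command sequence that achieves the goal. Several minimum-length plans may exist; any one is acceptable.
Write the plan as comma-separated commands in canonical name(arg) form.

from: (4, 3) facing E
t=1 move(1) ⇒ (5, 3) facing E
t=2 turn(right) ⇒ (5, 3) facing S
t=3 move(2) ⇒ (5, 1) facing S
nothing shorter than 3 reaches the goal.

move(1), turn(right), move(2)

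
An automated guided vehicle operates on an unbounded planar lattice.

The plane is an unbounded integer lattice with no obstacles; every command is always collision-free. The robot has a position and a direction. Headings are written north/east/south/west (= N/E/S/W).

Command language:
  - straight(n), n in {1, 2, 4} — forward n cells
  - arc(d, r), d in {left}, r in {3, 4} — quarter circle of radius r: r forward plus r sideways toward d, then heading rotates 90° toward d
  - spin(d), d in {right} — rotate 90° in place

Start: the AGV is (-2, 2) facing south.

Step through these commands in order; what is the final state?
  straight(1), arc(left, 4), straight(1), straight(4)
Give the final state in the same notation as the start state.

(7, -3) facing east

begin: (-2, 2) facing south
step 1 (straight(1)): (-2, 1) facing south
step 2 (arc(left, 4)): (2, -3) facing east
step 3 (straight(1)): (3, -3) facing east
step 4 (straight(4)): (7, -3) facing east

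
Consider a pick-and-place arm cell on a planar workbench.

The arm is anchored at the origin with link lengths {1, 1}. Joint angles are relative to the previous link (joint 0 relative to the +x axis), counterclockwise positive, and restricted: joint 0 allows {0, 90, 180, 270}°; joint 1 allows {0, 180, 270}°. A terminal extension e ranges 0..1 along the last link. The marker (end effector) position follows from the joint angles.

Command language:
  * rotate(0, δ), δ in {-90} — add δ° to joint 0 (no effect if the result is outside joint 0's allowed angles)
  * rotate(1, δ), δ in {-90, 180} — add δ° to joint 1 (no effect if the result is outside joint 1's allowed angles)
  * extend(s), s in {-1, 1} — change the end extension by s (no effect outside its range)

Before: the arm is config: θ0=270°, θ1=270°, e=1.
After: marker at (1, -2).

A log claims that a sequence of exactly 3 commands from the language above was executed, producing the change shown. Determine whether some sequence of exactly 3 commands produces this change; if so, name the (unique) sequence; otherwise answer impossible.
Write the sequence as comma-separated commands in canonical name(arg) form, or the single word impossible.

rotate(0, -90), rotate(0, -90), rotate(0, -90)

start: config: θ0=270°, θ1=270°, e=1
[1] after rotate(0, -90): config: θ0=180°, θ1=270°, e=1
[2] after rotate(0, -90): config: θ0=90°, θ1=270°, e=1
[3] after rotate(0, -90): config: θ0=0°, θ1=270°, e=1
no rival 3-sequence matches.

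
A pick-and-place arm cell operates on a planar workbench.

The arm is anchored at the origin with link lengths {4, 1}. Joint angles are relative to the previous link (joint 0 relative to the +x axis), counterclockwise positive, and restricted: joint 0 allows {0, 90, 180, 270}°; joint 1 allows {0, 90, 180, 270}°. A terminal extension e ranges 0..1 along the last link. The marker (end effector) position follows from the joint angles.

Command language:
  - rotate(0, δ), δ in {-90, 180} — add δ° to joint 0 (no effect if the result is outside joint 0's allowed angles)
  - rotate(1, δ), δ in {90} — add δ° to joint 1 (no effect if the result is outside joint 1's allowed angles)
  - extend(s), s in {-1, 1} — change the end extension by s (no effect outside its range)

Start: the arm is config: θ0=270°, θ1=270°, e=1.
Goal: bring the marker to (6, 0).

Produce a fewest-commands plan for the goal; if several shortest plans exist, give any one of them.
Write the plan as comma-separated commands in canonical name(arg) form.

start: config: θ0=270°, θ1=270°, e=1
step 1 (rotate(0, -90)): config: θ0=180°, θ1=270°, e=1
step 2 (rotate(1, 90)): config: θ0=180°, θ1=0°, e=1
step 3 (rotate(0, 180)): config: θ0=0°, θ1=0°, e=1
minimal: 3 command(s), checked below 3.

rotate(0, -90), rotate(1, 90), rotate(0, 180)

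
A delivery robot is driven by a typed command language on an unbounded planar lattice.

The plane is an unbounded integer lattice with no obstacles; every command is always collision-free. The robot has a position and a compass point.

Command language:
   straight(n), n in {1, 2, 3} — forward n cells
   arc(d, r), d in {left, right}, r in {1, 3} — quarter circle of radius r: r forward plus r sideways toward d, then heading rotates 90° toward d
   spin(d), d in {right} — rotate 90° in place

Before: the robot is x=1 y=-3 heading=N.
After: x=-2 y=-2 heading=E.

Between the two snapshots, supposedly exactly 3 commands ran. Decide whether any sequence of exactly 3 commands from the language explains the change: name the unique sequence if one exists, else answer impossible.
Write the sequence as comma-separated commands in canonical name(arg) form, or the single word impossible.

arc(left, 3), arc(left, 1), arc(left, 1)

key: running arc(left, 1) before arc(left, 3) would end elsewhere — order is forced
initial: x=1 y=-3 heading=N
t=1 arc(left, 3) ⇒ x=-2 y=0 heading=W
t=2 arc(left, 1) ⇒ x=-3 y=-1 heading=S
t=3 arc(left, 1) ⇒ x=-2 y=-2 heading=E
all 512 alternatives checked — unique.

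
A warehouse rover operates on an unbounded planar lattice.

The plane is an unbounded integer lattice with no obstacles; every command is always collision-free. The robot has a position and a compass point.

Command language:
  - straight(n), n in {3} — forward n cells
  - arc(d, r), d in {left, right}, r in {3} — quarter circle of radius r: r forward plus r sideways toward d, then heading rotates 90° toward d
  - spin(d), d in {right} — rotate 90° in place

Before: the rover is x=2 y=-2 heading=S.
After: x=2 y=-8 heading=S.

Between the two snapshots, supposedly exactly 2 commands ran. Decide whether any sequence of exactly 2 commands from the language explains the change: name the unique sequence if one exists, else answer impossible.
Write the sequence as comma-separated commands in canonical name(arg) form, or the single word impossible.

key: heading stays S — no command in the sequence turns
start: x=2 y=-2 heading=S
t=1 straight(3) ⇒ x=2 y=-5 heading=S
t=2 straight(3) ⇒ x=2 y=-8 heading=S
uniquely the one of 16 2-step routes that fits.

straight(3), straight(3)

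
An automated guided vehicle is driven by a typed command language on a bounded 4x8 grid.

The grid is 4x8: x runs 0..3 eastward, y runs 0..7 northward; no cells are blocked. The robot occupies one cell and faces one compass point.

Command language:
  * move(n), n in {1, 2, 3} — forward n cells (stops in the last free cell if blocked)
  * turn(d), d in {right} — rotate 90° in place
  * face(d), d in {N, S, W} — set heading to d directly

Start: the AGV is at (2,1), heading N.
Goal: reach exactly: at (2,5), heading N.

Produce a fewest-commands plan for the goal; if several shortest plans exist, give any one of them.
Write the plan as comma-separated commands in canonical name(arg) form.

t0: at (2,1), heading N
t=1 move(1) ⇒ at (2,2), heading N
t=2 move(3) ⇒ at (2,5), heading N
shorter routes all fall short; 2 is best.

move(1), move(3)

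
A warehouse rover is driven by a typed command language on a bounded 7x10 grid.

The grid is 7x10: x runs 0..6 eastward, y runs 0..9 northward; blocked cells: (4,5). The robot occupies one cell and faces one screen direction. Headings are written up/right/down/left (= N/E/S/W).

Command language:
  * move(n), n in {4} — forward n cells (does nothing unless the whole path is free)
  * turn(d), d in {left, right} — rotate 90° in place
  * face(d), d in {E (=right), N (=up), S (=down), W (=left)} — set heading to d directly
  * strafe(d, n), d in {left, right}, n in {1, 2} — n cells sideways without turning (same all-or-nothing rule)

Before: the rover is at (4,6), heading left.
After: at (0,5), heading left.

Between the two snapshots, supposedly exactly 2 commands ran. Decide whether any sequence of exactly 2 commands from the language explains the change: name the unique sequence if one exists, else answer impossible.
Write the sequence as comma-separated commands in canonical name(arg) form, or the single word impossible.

move(4), strafe(left, 1)

key: heading stays W — no command in the sequence turns
from: at (4,6), heading left
step 1 (move(4)): at (0,6), heading left
step 2 (strafe(left, 1)): at (0,5), heading left
no rival 2-sequence matches.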